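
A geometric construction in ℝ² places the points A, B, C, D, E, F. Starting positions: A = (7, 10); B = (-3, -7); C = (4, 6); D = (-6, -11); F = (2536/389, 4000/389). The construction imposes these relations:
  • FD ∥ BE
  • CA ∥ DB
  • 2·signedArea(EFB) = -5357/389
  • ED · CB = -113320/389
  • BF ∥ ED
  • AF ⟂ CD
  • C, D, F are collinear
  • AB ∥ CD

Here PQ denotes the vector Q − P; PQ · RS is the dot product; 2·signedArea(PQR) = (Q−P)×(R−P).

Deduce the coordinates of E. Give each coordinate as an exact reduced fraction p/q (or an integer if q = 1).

E = (-6037/389, -11002/389)

1. E_x = -6037/389  [BF ∥ ED ∩ FD ∥ BE]
2. E_y = -11002/389  [BF ∥ ED ∩ FD ∥ BE]
   → E = (-6037/389, -11002/389)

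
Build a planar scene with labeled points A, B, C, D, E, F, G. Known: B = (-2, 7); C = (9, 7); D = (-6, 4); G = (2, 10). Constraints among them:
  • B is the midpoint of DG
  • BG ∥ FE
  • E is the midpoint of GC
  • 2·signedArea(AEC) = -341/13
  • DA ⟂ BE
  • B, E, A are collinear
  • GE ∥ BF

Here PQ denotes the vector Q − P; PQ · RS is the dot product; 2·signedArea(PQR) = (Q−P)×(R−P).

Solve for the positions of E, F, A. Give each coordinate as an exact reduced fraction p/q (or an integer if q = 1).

A = (-167/26, 159/26)
E = (11/2, 17/2)
F = (3/2, 11/2)

1. E_x = 11/2  [E is the midpoint of GC]
2. E_y = 17/2  [E is the midpoint of GC]
   → E = (11/2, 17/2)
3. F_x = 3/2  [BG ∥ FE ∩ GE ∥ BF]
4. F_y = 11/2  [BG ∥ FE ∩ GE ∥ BF]
   → F = (3/2, 11/2)
5. A_x = -167/26  [B, E, A are collinear ∩ DA ⟂ BE]
6. A_y = 159/26  [B, E, A are collinear ∩ DA ⟂ BE]
   → A = (-167/26, 159/26)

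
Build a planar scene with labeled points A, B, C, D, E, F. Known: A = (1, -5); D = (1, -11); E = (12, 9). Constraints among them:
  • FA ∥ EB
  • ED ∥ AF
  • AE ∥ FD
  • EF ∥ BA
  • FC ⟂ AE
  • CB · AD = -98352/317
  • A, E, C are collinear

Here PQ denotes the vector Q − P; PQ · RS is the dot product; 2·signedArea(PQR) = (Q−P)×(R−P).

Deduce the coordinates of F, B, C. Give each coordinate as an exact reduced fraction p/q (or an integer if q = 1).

1. F_x = -10  [AE ∥ FD ∩ ED ∥ AF]
2. F_y = -25  [AE ∥ FD ∩ ED ∥ AF]
   → F = (-10, -25)
3. B_x = 23  [EF ∥ BA ∩ FA ∥ EB]
4. B_y = 29  [EF ∥ BA ∩ FA ∥ EB]
   → B = (23, 29)
5. C_x = -4094/317  [A, E, C are collinear ∩ FC ⟂ AE]
6. C_y = -7199/317  [A, E, C are collinear ∩ FC ⟂ AE]
   → C = (-4094/317, -7199/317)

B = (23, 29)
C = (-4094/317, -7199/317)
F = (-10, -25)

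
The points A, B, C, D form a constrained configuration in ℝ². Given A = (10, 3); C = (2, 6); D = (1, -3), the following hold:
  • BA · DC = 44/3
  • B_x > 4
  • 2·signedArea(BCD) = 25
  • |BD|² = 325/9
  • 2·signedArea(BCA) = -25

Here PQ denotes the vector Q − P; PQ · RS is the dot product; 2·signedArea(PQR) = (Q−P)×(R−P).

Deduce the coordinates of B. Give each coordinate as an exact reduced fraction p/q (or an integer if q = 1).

B = (13/3, 2)

1. B_x = 13/3  [BA · DC = 44/3 ∩ 2·signedArea(BCD) = 25]
2. B_y = 2  [BA · DC = 44/3 ∩ 2·signedArea(BCD) = 25]
   → B = (13/3, 2)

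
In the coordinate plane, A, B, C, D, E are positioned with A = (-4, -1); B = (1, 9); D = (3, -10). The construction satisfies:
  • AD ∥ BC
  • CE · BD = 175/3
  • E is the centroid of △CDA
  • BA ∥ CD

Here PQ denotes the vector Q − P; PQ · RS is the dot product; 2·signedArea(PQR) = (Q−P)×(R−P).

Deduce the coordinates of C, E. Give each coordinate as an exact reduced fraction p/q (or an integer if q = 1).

1. C_x = 8  [BA ∥ CD ∩ AD ∥ BC]
2. C_y = 0  [BA ∥ CD ∩ AD ∥ BC]
   → C = (8, 0)
3. E_x = 7/3  [E is the centroid of △CDA]
4. E_y = -11/3  [E is the centroid of △CDA]
   → E = (7/3, -11/3)

C = (8, 0)
E = (7/3, -11/3)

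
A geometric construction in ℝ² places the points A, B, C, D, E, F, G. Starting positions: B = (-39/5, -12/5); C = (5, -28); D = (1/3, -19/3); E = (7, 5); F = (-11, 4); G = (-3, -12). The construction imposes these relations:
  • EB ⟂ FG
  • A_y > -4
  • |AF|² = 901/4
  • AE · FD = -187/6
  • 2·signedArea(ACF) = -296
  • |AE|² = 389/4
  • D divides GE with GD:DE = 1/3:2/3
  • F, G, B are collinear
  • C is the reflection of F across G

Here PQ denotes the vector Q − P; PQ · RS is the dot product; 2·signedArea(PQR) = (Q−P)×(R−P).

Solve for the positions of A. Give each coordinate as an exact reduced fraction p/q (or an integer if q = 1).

1. A_x = 2  [2·signedArea(ACF) = -296 ∩ AE · FD = -187/6]
2. A_y = -7/2  [2·signedArea(ACF) = -296 ∩ AE · FD = -187/6]
   → A = (2, -7/2)

A = (2, -7/2)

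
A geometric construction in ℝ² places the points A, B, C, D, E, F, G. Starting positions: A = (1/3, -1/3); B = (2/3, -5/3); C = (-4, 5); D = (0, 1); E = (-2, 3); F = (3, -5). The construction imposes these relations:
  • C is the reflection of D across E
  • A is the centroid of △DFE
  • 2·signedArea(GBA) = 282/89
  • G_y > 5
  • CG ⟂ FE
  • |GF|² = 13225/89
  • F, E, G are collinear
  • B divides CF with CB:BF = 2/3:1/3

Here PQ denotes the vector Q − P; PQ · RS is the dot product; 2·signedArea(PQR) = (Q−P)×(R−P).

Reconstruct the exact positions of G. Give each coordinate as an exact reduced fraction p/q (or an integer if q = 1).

G = (-308/89, 475/89)

1. G_x = -308/89  [F, E, G are collinear ∩ CG ⟂ FE]
2. G_y = 475/89  [F, E, G are collinear ∩ CG ⟂ FE]
   → G = (-308/89, 475/89)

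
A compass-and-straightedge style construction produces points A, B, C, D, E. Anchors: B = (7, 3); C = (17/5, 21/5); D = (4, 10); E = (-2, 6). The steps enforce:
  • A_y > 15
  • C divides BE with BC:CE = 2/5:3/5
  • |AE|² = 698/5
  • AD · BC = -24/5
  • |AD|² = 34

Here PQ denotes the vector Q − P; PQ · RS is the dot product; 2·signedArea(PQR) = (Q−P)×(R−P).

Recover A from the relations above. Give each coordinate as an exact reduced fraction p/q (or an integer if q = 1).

A = (23/5, 79/5)

1. A_x = 23/5  [line 18/5·x + -6/5·y + 12/5 = 0 ∩ |AD|² = 34]
2. A_y = 79/5  [line 18/5·x + -6/5·y + 12/5 = 0 ∩ |AD|² = 34]
   → A = (23/5, 79/5)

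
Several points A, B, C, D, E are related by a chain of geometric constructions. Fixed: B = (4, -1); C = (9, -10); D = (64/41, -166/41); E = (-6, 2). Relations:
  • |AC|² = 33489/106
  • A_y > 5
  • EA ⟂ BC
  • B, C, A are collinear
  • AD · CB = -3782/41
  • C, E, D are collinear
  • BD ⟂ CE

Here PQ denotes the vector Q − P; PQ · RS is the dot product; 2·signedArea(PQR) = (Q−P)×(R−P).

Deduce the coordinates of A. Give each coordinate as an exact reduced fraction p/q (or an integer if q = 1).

1. A_x = 39/106  [B, C, A are collinear ∩ EA ⟂ BC]
2. A_y = 587/106  [B, C, A are collinear ∩ EA ⟂ BC]
   → A = (39/106, 587/106)

A = (39/106, 587/106)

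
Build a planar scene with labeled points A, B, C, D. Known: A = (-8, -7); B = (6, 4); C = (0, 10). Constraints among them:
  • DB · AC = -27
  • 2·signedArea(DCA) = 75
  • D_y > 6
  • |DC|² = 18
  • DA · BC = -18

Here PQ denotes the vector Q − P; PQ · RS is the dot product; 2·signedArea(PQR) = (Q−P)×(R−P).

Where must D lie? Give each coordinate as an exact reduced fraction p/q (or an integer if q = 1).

D = (3, 7)

1. D_x = 3  [DB · AC = -27 ∩ DA · BC = -18]
2. D_y = 7  [DB · AC = -27 ∩ DA · BC = -18]
   → D = (3, 7)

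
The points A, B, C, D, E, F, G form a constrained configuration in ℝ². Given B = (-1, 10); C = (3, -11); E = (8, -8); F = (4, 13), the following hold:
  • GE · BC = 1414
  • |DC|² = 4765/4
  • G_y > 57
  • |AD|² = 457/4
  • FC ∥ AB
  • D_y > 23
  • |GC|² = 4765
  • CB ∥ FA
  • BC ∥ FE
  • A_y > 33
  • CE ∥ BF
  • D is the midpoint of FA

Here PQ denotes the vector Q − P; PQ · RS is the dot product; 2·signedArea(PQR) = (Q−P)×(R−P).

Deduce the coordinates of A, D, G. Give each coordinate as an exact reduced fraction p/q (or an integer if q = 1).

1. A_x = 0  [FC ∥ AB ∩ CB ∥ FA]
2. A_y = 34  [FC ∥ AB ∩ CB ∥ FA]
   → A = (0, 34)
3. D_x = 2  [D is the midpoint of FA]
4. D_y = 47/2  [D is the midpoint of FA]
   → D = (2, 47/2)
5. G_x = 1  [line -4·x + 21·y + -1214 = 0 ∩ |GC|² = 4765]
6. G_y = 58  [line -4·x + 21·y + -1214 = 0 ∩ |GC|² = 4765]
   → G = (1, 58)

A = (0, 34)
D = (2, 47/2)
G = (1, 58)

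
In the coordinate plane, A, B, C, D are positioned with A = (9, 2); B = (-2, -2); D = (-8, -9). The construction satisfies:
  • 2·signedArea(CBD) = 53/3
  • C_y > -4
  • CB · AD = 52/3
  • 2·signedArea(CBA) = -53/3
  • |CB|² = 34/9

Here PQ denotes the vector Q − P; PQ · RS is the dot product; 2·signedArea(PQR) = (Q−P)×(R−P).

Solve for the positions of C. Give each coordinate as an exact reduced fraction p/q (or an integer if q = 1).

C = (-1/3, -3)

1. C_x = -1/3  [2·signedArea(CBD) = 53/3 ∩ 2·signedArea(CBA) = -53/3]
2. C_y = -3  [2·signedArea(CBD) = 53/3 ∩ 2·signedArea(CBA) = -53/3]
   → C = (-1/3, -3)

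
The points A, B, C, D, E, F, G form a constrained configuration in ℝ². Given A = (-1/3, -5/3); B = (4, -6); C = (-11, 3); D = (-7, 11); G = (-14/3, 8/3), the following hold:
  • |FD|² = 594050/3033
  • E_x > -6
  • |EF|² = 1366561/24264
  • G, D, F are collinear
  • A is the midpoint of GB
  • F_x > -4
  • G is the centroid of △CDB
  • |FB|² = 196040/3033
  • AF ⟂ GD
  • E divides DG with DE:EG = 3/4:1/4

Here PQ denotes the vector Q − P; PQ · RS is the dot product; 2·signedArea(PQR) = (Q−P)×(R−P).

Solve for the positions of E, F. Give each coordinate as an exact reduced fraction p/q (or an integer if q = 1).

E = (-21/4, 19/4)
F = (-3262/1011, -2504/1011)

1. E_x = -21/4  [E divides DG with DE:EG = 3/4:1/4]
2. E_y = 19/4  [E divides DG with DE:EG = 3/4:1/4]
   → E = (-21/4, 19/4)
3. F_x = -3262/1011  [G, D, F are collinear ∩ AF ⟂ GD]
4. F_y = -2504/1011  [G, D, F are collinear ∩ AF ⟂ GD]
   → F = (-3262/1011, -2504/1011)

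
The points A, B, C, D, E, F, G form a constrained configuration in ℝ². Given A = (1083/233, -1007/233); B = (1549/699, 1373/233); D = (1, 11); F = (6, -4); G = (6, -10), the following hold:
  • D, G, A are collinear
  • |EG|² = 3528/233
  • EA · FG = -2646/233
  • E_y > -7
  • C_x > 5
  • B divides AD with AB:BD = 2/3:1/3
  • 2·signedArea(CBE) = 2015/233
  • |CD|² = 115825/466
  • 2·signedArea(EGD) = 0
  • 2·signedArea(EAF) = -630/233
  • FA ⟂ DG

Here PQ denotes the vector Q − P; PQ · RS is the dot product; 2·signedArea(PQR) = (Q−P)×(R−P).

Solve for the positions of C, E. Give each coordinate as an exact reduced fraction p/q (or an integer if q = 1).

1. E_x = 1188/233  [2·signedArea(EGD) = 0 ∩ EA · FG = -2646/233]
2. E_y = -1448/233  [2·signedArea(EGD) = 0 ∩ EA · FG = -2646/233]
   → E = (1188/233, -1448/233)
3. C_x = 2481/466  [line 2821/233·x + 2015/699·y + -36673/699 = 0 ∩ |CD|² = 115825/466]
4. C_y = -1939/466  [line 2821/233·x + 2015/699·y + -36673/699 = 0 ∩ |CD|² = 115825/466]
   → C = (2481/466, -1939/466)

C = (2481/466, -1939/466)
E = (1188/233, -1448/233)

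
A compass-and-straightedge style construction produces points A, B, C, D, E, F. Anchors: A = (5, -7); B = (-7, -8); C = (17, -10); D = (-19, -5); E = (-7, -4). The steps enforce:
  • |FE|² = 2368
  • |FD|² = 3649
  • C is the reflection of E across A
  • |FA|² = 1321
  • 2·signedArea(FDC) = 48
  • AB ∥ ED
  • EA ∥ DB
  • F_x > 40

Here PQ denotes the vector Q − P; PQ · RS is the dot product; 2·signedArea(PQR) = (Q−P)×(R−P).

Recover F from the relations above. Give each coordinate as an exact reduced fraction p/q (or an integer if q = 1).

1. F_x = 41  [line 5·x + 36·y + 227 = 0 ∩ |FA|² = 1321]
2. F_y = -12  [line 5·x + 36·y + 227 = 0 ∩ |FA|² = 1321]
   → F = (41, -12)

F = (41, -12)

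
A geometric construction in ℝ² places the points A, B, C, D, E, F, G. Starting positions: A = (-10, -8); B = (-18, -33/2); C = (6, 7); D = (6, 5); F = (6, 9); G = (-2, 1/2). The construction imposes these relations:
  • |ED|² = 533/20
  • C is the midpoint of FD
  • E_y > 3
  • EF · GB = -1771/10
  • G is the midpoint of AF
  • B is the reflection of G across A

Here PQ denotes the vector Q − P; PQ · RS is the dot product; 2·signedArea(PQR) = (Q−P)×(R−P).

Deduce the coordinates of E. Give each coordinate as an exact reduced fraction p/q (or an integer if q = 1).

E = (6/5, 31/10)

1. E_x = 6/5  [line 16·x + 17·y + -719/10 = 0 ∩ |ED|² = 533/20]
2. E_y = 31/10  [line 16·x + 17·y + -719/10 = 0 ∩ |ED|² = 533/20]
   → E = (6/5, 31/10)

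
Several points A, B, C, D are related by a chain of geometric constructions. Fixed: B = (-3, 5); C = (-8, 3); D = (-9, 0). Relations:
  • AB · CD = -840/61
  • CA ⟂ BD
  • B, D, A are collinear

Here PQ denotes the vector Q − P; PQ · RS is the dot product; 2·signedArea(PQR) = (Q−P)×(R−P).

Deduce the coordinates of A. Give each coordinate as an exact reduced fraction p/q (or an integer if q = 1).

A = (-423/61, 105/61)

1. A_x = -423/61  [B, D, A are collinear ∩ CA ⟂ BD]
2. A_y = 105/61  [B, D, A are collinear ∩ CA ⟂ BD]
   → A = (-423/61, 105/61)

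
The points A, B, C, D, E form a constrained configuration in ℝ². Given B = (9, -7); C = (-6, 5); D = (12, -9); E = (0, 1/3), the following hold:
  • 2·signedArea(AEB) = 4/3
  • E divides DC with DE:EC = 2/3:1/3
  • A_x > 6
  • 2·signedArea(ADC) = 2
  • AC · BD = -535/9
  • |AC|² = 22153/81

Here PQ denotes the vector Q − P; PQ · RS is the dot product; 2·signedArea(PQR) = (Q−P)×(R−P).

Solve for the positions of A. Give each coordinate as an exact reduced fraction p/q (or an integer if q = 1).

1. A_x = 7  [2·signedArea(AEB) = 4/3 ∩ AC · BD = -535/9]
2. A_y = -47/9  [2·signedArea(AEB) = 4/3 ∩ AC · BD = -535/9]
   → A = (7, -47/9)

A = (7, -47/9)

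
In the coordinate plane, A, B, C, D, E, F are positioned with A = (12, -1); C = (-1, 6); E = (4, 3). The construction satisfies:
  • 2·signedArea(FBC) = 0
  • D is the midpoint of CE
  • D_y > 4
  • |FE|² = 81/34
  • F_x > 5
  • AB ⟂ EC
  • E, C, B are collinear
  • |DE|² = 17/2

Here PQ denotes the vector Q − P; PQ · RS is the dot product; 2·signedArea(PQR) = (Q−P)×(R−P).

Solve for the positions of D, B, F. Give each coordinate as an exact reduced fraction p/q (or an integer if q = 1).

1. D_x = 3/2  [D is the midpoint of CE]
2. D_y = 9/2  [D is the midpoint of CE]
   → D = (3/2, 9/2)
3. B_x = 198/17  [E, C, B are collinear ∩ AB ⟂ EC]
4. B_y = -27/17  [E, C, B are collinear ∩ AB ⟂ EC]
   → B = (198/17, -27/17)
5. F_x = 181/34  [line -129/17·x + -215/17·y + 1161/17 = 0 ∩ |FE|² = 81/34]
6. F_y = 75/34  [line -129/17·x + -215/17·y + 1161/17 = 0 ∩ |FE|² = 81/34]
   → F = (181/34, 75/34)

B = (198/17, -27/17)
D = (3/2, 9/2)
F = (181/34, 75/34)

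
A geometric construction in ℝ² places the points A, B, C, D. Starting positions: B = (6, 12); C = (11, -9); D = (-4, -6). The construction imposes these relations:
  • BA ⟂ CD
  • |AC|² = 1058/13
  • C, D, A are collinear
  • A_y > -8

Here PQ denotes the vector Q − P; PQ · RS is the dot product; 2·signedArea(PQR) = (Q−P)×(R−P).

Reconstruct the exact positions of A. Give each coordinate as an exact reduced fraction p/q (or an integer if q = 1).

A = (28/13, -94/13)

1. A_x = 28/13  [C, D, A are collinear ∩ BA ⟂ CD]
2. A_y = -94/13  [C, D, A are collinear ∩ BA ⟂ CD]
   → A = (28/13, -94/13)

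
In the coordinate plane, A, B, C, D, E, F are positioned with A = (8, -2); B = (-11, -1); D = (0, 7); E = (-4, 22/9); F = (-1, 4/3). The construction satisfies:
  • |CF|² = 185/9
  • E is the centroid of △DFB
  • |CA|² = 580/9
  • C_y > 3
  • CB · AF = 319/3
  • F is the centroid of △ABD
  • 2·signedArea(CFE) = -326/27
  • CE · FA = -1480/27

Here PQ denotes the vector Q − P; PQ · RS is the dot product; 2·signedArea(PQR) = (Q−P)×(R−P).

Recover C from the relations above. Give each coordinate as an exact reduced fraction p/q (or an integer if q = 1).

C = (8/3, 4)

1. C_x = 8/3  [CE · FA = -1480/27 ∩ 2·signedArea(CFE) = -326/27]
2. C_y = 4  [CE · FA = -1480/27 ∩ 2·signedArea(CFE) = -326/27]
   → C = (8/3, 4)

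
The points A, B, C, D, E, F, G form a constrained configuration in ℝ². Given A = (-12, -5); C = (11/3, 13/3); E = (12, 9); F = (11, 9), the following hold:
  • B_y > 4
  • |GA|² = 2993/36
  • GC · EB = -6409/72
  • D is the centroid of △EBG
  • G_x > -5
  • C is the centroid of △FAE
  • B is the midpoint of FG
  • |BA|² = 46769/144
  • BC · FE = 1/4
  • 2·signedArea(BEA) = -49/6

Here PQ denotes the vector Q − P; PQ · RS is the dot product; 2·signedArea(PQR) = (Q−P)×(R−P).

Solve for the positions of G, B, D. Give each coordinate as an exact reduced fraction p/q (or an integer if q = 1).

B = (41/12, 13/3)
D = (15/4, 13/3)
G = (-25/6, -1/3)

1. B_x = 41/12  [2·signedArea(BEA) = -49/6 ∩ BC · FE = 1/4]
2. B_y = 13/3  [2·signedArea(BEA) = -49/6 ∩ BC · FE = 1/4]
   → B = (41/12, 13/3)
3. G_x = -25/6  [GC · EB = -6409/72 ∩ B is the midpoint of FG]
4. G_y = -1/3  [GC · EB = -6409/72 ∩ B is the midpoint of FG]
   → G = (-25/6, -1/3)
5. D_x = 15/4  [D is the centroid of △EBG]
6. D_y = 13/3  [D is the centroid of △EBG]
   → D = (15/4, 13/3)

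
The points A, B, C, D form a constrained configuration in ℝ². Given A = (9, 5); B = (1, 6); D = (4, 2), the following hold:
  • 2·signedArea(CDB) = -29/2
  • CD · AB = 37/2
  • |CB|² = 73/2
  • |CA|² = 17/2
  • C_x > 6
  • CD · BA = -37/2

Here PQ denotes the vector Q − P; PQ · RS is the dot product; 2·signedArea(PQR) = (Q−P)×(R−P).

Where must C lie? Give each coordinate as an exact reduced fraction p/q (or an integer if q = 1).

1. C_x = 13/2  [CD · AB = 37/2 ∩ 2·signedArea(CDB) = -29/2]
2. C_y = 7/2  [CD · AB = 37/2 ∩ 2·signedArea(CDB) = -29/2]
   → C = (13/2, 7/2)

C = (13/2, 7/2)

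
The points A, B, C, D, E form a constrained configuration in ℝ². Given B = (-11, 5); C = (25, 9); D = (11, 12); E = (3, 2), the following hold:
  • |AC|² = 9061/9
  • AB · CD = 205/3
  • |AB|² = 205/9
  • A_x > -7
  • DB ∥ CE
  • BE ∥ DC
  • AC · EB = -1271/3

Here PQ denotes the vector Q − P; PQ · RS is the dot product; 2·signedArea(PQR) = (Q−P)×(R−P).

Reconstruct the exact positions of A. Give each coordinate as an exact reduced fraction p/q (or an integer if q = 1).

A = (-19/3, 4)

1. A_x = -19/3  [line 14·x + -3·y + 302/3 = 0 ∩ |AB|² = 205/9]
2. A_y = 4  [line 14·x + -3·y + 302/3 = 0 ∩ |AB|² = 205/9]
   → A = (-19/3, 4)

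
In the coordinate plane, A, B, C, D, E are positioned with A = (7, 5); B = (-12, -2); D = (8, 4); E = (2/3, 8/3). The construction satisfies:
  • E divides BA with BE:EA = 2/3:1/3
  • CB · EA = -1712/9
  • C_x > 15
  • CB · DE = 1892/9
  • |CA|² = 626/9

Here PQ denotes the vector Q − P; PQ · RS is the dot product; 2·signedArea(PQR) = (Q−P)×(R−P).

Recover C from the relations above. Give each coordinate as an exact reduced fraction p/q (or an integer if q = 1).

C = (46/3, 16/3)

1. C_x = 46/3  [CB · EA = -1712/9 ∩ CB · DE = 1892/9]
2. C_y = 16/3  [CB · EA = -1712/9 ∩ CB · DE = 1892/9]
   → C = (46/3, 16/3)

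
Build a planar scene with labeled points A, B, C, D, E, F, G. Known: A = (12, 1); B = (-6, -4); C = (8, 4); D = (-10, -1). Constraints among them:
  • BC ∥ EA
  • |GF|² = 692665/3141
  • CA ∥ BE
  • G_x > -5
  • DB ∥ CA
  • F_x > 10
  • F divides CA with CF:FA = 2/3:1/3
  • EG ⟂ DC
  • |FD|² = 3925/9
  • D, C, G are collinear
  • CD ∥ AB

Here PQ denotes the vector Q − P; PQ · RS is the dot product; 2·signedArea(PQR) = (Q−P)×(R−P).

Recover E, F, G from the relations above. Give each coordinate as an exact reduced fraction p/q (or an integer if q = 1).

E = (-2, -7)
F = (32/3, 2)
G = (-1438/349, 221/349)

1. E_x = -2  [BC ∥ EA ∩ CA ∥ BE]
2. E_y = -7  [BC ∥ EA ∩ CA ∥ BE]
   → E = (-2, -7)
3. F_x = 32/3  [F divides CA with CF:FA = 2/3:1/3]
4. F_y = 2  [F divides CA with CF:FA = 2/3:1/3]
   → F = (32/3, 2)
5. G_x = -1438/349  [D, C, G are collinear ∩ EG ⟂ DC]
6. G_y = 221/349  [D, C, G are collinear ∩ EG ⟂ DC]
   → G = (-1438/349, 221/349)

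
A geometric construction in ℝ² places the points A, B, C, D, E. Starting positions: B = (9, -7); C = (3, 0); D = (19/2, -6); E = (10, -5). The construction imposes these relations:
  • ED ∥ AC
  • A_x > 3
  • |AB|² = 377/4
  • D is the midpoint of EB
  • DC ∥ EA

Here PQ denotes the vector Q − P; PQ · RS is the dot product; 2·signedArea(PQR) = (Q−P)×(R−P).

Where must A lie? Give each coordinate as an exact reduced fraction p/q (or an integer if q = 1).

A = (7/2, 1)

1. A_x = 7/2  [ED ∥ AC ∩ DC ∥ EA]
2. A_y = 1  [ED ∥ AC ∩ DC ∥ EA]
   → A = (7/2, 1)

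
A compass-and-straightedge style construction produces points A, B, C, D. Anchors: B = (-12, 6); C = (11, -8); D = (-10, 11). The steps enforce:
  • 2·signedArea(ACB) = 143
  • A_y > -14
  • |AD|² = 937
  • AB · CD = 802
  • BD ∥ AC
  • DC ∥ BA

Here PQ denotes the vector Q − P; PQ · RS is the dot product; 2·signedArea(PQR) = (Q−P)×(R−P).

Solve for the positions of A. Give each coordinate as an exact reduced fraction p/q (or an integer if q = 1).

A = (9, -13)

1. A_x = 9  [BD ∥ AC ∩ DC ∥ BA]
2. A_y = -13  [BD ∥ AC ∩ DC ∥ BA]
   → A = (9, -13)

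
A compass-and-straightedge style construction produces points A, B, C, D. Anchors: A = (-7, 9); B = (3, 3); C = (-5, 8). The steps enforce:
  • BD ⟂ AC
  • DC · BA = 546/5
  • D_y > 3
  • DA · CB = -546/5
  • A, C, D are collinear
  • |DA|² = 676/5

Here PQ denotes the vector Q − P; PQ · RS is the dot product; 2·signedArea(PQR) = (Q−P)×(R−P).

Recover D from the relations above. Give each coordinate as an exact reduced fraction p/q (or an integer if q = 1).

1. D_x = 17/5  [A, C, D are collinear ∩ BD ⟂ AC]
2. D_y = 19/5  [A, C, D are collinear ∩ BD ⟂ AC]
   → D = (17/5, 19/5)

D = (17/5, 19/5)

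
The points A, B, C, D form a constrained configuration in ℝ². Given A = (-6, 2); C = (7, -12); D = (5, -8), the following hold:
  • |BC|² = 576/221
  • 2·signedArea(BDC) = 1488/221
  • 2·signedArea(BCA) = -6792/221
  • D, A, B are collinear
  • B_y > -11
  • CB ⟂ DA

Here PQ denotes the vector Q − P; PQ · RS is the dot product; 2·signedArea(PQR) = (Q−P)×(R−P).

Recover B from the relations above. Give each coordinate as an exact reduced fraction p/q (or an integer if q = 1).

1. B_x = 1787/221  [D, A, B are collinear ∩ CB ⟂ DA]
2. B_y = -2388/221  [D, A, B are collinear ∩ CB ⟂ DA]
   → B = (1787/221, -2388/221)

B = (1787/221, -2388/221)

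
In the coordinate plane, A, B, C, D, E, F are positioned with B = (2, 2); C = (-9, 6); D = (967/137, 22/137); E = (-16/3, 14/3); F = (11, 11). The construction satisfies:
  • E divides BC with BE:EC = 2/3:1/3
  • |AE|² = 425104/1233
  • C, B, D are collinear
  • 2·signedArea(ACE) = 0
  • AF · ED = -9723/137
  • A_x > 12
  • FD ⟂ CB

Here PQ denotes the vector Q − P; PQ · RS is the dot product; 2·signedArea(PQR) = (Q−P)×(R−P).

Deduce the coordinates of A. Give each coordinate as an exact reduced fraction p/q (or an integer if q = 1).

1. A_x = 1660/137  [2·signedArea(ACE) = 0 ∩ AF · ED = -9723/137]
2. A_y = -230/137  [2·signedArea(ACE) = 0 ∩ AF · ED = -9723/137]
   → A = (1660/137, -230/137)

A = (1660/137, -230/137)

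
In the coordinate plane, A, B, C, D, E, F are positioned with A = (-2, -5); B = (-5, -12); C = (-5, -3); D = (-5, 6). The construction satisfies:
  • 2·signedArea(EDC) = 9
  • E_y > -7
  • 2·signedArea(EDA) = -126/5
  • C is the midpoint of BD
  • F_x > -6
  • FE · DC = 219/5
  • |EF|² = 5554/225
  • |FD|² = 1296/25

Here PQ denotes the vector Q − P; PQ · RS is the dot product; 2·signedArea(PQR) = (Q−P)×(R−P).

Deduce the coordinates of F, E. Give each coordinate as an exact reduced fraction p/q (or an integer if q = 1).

1. E_x = -4  [2·signedArea(EDC) = 9 ∩ 2·signedArea(EDA) = -126/5]
2. E_y = -91/15  [2·signedArea(EDC) = 9 ∩ 2·signedArea(EDA) = -126/5]
   → E = (-4, -91/15)
3. F_y = -6/5  [FE · DC = 219/5]
4. F_x = -5  [|FD|² = 1296/25]
   → F = (-5, -6/5)

E = (-4, -91/15)
F = (-5, -6/5)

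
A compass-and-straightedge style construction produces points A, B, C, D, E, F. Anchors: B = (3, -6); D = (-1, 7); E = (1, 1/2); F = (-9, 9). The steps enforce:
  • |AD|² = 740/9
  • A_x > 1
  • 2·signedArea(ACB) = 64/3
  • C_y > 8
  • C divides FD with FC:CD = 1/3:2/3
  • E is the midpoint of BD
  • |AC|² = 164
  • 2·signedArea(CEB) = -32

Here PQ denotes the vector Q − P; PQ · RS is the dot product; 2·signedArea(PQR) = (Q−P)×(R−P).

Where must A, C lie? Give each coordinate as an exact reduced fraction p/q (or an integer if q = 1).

A = (5/3, -5/3)
C = (-19/3, 25/3)

1. C_x = -19/3  [C divides FD with FC:CD = 1/3:2/3]
2. C_y = 25/3  [C divides FD with FC:CD = 1/3:2/3]
   → C = (-19/3, 25/3)
3. A_x = 5/3  [line 43/3·x + 28/3·y + -25/3 = 0 ∩ |AD|² = 740/9]
4. A_y = -5/3  [line 43/3·x + 28/3·y + -25/3 = 0 ∩ |AD|² = 740/9]
   → A = (5/3, -5/3)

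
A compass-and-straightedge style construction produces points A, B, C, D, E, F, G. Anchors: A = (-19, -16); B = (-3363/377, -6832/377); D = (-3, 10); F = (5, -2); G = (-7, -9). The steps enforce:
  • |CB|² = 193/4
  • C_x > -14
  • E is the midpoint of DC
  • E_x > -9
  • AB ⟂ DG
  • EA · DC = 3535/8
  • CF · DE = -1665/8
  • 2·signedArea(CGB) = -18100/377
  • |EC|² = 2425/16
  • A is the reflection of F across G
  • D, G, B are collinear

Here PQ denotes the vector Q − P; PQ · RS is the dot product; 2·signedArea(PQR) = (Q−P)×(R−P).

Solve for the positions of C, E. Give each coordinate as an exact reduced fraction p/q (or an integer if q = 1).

C = (-13, -25/2)
E = (-8, -5/4)

1. C_x = -13  [line 3439/377·x + -724/377·y + 35657/377 = 0 ∩ |CB|² = 193/4]
2. C_y = -25/2  [line 3439/377·x + -724/377·y + 35657/377 = 0 ∩ |CB|² = 193/4]
   → C = (-13, -25/2)
3. E_x = -8  [CF · DE = -1665/8 ∩ E is the midpoint of DC]
4. E_y = -5/4  [CF · DE = -1665/8 ∩ E is the midpoint of DC]
   → E = (-8, -5/4)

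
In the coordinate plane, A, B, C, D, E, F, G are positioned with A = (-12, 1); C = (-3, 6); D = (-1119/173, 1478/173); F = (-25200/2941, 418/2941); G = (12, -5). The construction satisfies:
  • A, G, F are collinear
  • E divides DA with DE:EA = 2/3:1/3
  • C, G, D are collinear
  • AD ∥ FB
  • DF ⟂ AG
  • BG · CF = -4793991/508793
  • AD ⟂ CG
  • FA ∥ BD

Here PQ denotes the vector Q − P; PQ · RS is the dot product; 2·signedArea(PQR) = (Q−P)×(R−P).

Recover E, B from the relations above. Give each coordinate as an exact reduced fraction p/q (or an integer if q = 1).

B = (-8931/2941, 22603/2941)
E = (-1757/173, 608/173)

1. E_x = -1757/173  [E divides DA with DE:EA = 2/3:1/3]
2. E_y = 608/173  [E divides DA with DE:EA = 2/3:1/3]
   → E = (-1757/173, 608/173)
3. B_x = -8931/2941  [FA ∥ BD ∩ AD ∥ FB]
4. B_y = 22603/2941  [FA ∥ BD ∩ AD ∥ FB]
   → B = (-8931/2941, 22603/2941)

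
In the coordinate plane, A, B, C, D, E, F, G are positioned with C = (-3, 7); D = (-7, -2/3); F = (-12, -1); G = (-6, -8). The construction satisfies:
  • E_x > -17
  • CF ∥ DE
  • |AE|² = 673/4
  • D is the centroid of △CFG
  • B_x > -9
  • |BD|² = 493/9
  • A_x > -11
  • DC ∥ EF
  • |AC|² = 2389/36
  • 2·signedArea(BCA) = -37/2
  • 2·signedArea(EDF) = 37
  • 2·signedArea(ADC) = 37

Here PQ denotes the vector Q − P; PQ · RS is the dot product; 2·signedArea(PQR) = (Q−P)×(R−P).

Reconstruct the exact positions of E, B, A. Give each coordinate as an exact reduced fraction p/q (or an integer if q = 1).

1. E_x = -16  [DC ∥ EF ∩ CF ∥ DE]
2. E_y = -26/3  [DC ∥ EF ∩ CF ∥ DE]
   → E = (-16, -26/3)
3. A_x = -10  [line -23/3·x + 4·y + -88 = 0 ∩ |AE|² = 673/4]
4. A_y = 17/6  [line -23/3·x + 4·y + -88 = 0 ∩ |AE|² = 673/4]
   → A = (-10, 17/6)
5. B_x = -8  [line 25/6·x + -7·y + 80 = 0 ∩ |BD|² = 493/9]
6. B_y = 20/3  [line 25/6·x + -7·y + 80 = 0 ∩ |BD|² = 493/9]
   → B = (-8, 20/3)

A = (-10, 17/6)
B = (-8, 20/3)
E = (-16, -26/3)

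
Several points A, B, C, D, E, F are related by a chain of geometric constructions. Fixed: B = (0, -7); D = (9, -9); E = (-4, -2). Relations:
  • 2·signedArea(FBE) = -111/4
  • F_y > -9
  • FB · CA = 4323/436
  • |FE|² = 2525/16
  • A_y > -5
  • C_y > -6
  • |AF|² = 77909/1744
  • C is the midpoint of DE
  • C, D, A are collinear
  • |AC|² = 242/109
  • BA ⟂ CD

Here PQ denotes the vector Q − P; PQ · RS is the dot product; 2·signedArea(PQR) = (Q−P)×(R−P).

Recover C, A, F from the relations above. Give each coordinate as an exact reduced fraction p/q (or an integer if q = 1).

1. C_x = 5/2  [C is the midpoint of DE]
2. C_y = -11/2  [C is the midpoint of DE]
   → C = (5/2, -11/2)
3. A_x = 259/218  [C, D, A are collinear ∩ BA ⟂ CD]
4. A_y = -1045/218  [C, D, A are collinear ∩ BA ⟂ CD]
   → A = (259/218, -1045/218)
5. F_x = 27/4  [2·signedArea(FBE) = -111/4 ∩ FB · CA = 4323/436]
6. F_y = -17/2  [2·signedArea(FBE) = -111/4 ∩ FB · CA = 4323/436]
   → F = (27/4, -17/2)

A = (259/218, -1045/218)
C = (5/2, -11/2)
F = (27/4, -17/2)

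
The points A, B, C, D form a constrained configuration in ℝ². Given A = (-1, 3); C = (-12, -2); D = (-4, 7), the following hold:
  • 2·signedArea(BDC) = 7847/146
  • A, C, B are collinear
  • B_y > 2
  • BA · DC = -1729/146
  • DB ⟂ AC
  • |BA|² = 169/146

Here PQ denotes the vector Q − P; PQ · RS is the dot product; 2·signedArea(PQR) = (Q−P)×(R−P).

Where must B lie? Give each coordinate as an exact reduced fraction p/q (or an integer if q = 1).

B = (-289/146, 373/146)

1. B_x = -289/146  [A, C, B are collinear ∩ DB ⟂ AC]
2. B_y = 373/146  [A, C, B are collinear ∩ DB ⟂ AC]
   → B = (-289/146, 373/146)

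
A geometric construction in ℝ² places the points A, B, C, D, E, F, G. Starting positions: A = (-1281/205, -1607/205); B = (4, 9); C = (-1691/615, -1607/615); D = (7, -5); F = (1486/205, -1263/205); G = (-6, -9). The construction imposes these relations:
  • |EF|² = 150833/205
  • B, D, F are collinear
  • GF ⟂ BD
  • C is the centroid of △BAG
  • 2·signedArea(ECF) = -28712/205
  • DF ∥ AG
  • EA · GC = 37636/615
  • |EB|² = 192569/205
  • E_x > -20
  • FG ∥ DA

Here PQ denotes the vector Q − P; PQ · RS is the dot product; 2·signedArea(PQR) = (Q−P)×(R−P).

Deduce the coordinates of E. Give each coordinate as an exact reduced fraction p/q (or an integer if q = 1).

E = (-3997/205, -2189/205)

1. E_x = -3997/205  [2·signedArea(ECF) = -28712/205 ∩ EA · GC = 37636/615]
2. E_y = -2189/205  [2·signedArea(ECF) = -28712/205 ∩ EA · GC = 37636/615]
   → E = (-3997/205, -2189/205)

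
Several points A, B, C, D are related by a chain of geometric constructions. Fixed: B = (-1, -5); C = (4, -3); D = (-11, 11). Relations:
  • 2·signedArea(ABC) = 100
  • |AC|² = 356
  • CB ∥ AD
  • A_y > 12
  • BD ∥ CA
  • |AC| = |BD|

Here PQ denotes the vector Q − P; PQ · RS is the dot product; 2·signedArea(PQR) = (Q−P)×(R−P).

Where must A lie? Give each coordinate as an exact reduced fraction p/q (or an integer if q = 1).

1. A_x = -6  [CB ∥ AD ∩ BD ∥ CA]
2. A_y = 13  [CB ∥ AD ∩ BD ∥ CA]
   → A = (-6, 13)

A = (-6, 13)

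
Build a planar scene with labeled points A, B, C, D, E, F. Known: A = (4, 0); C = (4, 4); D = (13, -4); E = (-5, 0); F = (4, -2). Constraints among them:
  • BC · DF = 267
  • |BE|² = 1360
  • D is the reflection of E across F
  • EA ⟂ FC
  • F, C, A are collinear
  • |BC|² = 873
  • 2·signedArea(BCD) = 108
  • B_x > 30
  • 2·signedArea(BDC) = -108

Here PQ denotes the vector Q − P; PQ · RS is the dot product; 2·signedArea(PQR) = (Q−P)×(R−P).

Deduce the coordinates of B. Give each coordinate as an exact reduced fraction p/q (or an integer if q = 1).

1. B_x = 31  [2·signedArea(BDC) = -108 ∩ BC · DF = 267]
2. B_y = -8  [2·signedArea(BDC) = -108 ∩ BC · DF = 267]
   → B = (31, -8)

B = (31, -8)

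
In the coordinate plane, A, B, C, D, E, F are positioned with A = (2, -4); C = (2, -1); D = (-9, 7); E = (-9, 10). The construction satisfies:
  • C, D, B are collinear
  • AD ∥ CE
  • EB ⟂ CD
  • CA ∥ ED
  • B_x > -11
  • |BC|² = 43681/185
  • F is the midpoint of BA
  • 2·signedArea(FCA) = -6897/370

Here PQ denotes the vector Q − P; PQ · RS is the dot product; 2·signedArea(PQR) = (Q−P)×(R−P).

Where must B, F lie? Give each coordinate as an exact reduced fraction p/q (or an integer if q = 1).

B = (-1929/185, 1487/185)
F = (-1559/370, 747/370)

1. B_x = -1929/185  [C, D, B are collinear ∩ EB ⟂ CD]
2. B_y = 1487/185  [C, D, B are collinear ∩ EB ⟂ CD]
   → B = (-1929/185, 1487/185)
3. F_x = -1559/370  [F is the midpoint of BA]
4. F_y = 747/370  [F is the midpoint of BA]
   → F = (-1559/370, 747/370)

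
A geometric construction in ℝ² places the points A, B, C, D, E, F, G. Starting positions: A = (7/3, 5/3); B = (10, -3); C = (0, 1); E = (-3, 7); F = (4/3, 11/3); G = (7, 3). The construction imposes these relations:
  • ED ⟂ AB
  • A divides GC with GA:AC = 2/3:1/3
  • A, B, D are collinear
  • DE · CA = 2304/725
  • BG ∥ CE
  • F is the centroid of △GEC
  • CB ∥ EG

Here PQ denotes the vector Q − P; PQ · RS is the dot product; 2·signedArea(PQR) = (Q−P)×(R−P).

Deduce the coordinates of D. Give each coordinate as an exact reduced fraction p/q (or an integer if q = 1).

D = (-2847/725, 3971/725)

1. D_x = -2847/725  [A, B, D are collinear ∩ ED ⟂ AB]
2. D_y = 3971/725  [A, B, D are collinear ∩ ED ⟂ AB]
   → D = (-2847/725, 3971/725)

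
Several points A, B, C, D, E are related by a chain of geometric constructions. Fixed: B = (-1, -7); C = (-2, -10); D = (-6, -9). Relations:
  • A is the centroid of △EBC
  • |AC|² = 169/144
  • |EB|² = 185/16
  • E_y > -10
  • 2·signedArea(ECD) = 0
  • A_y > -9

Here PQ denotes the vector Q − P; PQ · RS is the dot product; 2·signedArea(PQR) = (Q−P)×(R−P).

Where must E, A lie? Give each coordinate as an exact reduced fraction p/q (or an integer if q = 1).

A = (-2, -107/12)
E = (-3, -39/4)

1. E_x = -3  [line -1·x + -4·y + -42 = 0 ∩ |EB|² = 185/16]
2. E_y = -39/4  [line -1·x + -4·y + -42 = 0 ∩ |EB|² = 185/16]
   → E = (-3, -39/4)
3. A_x = -2  [A is the centroid of △EBC]
4. A_y = -107/12  [A is the centroid of △EBC]
   → A = (-2, -107/12)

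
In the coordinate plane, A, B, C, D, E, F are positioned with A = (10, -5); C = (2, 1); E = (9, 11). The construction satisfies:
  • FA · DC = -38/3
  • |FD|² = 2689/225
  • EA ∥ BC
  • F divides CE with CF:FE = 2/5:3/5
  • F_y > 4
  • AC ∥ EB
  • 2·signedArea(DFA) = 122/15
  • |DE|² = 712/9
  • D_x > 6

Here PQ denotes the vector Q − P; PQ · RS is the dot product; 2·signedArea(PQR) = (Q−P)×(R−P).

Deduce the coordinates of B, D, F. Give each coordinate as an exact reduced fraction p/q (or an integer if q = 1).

B = (1, 17)
D = (7, 7/3)
F = (24/5, 5)

1. B_x = 1  [EA ∥ BC ∩ AC ∥ EB]
2. B_y = 17  [EA ∥ BC ∩ AC ∥ EB]
   → B = (1, 17)
3. F_x = 24/5  [F divides CE with CF:FE = 2/5:3/5]
4. F_y = 5  [F divides CE with CF:FE = 2/5:3/5]
   → F = (24/5, 5)
5. D_x = 7  [2·signedArea(DFA) = 122/15 ∩ FA · DC = -38/3]
6. D_y = 7/3  [2·signedArea(DFA) = 122/15 ∩ FA · DC = -38/3]
   → D = (7, 7/3)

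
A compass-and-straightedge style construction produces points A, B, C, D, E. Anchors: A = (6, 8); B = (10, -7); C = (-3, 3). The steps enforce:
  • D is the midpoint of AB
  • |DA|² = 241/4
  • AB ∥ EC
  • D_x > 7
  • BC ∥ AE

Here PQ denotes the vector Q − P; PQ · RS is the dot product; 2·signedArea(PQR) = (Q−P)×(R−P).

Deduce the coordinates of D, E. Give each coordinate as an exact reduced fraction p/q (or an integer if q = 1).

1. D_x = 8  [D is the midpoint of AB]
2. D_y = 1/2  [D is the midpoint of AB]
   → D = (8, 1/2)
3. E_x = -7  [AB ∥ EC ∩ BC ∥ AE]
4. E_y = 18  [AB ∥ EC ∩ BC ∥ AE]
   → E = (-7, 18)

D = (8, 1/2)
E = (-7, 18)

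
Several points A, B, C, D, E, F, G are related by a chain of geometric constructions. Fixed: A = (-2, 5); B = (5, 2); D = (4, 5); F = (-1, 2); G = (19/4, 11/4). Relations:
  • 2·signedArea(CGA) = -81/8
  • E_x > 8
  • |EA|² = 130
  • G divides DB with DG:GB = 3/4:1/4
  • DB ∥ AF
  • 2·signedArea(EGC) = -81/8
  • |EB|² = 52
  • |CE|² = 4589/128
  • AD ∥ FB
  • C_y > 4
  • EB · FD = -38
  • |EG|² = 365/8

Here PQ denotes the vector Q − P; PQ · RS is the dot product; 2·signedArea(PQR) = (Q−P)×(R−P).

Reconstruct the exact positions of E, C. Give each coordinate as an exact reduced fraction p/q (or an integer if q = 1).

C = (67/16, 71/16)
E = (9, 8)

1. E_x = 9  [line -5·x + -3·y + 69 = 0 ∩ |EA|² = 130]
2. E_y = 8  [line -5·x + -3·y + 69 = 0 ∩ |EA|² = 130]
   → E = (9, 8)
3. C_x = 67/16  [2·signedArea(CGA) = -81/8 ∩ 2·signedArea(EGC) = -81/8]
4. C_y = 71/16  [2·signedArea(CGA) = -81/8 ∩ 2·signedArea(EGC) = -81/8]
   → C = (67/16, 71/16)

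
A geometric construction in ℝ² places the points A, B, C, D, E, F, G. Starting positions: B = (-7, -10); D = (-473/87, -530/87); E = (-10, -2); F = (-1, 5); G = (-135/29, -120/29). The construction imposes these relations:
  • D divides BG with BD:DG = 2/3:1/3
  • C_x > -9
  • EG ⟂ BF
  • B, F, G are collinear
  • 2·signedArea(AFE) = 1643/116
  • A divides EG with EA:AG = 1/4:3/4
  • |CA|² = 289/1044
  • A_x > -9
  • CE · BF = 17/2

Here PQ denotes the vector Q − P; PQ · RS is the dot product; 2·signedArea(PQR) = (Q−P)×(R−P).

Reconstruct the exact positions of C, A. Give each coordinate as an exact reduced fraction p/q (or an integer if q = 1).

1. A_x = -1005/116  [A divides EG with EA:AG = 1/4:3/4]
2. A_y = -147/58  [A divides EG with EA:AG = 1/4:3/4]
   → A = (-1005/116, -147/58)
3. C_x = -3083/348  [line -6·x + -15·y + -197/2 = 0 ∩ |CA|² = 289/1044]
4. C_y = -263/87  [line -6·x + -15·y + -197/2 = 0 ∩ |CA|² = 289/1044]
   → C = (-3083/348, -263/87)

A = (-1005/116, -147/58)
C = (-3083/348, -263/87)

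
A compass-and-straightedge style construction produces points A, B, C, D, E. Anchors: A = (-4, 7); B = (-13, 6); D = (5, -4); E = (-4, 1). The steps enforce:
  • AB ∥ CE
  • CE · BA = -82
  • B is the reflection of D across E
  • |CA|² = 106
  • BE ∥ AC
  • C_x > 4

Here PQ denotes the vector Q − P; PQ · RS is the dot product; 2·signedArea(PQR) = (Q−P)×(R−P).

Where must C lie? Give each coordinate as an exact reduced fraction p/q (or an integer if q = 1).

C = (5, 2)

1. C_x = 5  [AB ∥ CE ∩ BE ∥ AC]
2. C_y = 2  [AB ∥ CE ∩ BE ∥ AC]
   → C = (5, 2)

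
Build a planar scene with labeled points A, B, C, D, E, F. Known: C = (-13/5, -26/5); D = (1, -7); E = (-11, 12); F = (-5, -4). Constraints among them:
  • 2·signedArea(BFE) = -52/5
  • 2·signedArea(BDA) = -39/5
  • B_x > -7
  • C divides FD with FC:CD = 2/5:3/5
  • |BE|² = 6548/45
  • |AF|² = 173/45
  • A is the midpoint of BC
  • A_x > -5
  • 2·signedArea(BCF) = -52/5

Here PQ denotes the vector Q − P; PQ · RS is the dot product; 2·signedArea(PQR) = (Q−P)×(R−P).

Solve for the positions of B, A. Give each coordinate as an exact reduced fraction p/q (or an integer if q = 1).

A = (-22/5, -32/15)
B = (-31/5, 14/15)

1. B_x = -31/5  [2·signedArea(BCF) = -52/5 ∩ 2·signedArea(BFE) = -52/5]
2. B_y = 14/15  [2·signedArea(BCF) = -52/5 ∩ 2·signedArea(BFE) = -52/5]
   → B = (-31/5, 14/15)
3. A_x = -22/5  [A is the midpoint of BC]
4. A_y = -32/15  [A is the midpoint of BC]
   → A = (-22/5, -32/15)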